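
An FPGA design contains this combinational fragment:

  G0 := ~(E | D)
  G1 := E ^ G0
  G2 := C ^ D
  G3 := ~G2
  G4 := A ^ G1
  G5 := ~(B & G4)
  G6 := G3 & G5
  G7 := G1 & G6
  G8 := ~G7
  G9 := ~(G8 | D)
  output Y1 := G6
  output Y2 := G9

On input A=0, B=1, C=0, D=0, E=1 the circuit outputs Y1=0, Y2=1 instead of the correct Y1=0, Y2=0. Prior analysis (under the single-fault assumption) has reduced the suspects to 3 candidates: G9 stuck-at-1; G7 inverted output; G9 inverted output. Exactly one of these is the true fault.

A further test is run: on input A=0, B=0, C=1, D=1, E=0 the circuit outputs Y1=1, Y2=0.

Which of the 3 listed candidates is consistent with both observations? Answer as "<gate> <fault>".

Evaluate each candidate on input A=0, B=0, C=1, D=1, E=0:
  G9 stuck-at-1: G0=0, G1=0, G2=0, G3=1, G4=0, G5=1, G6=1, G7=0, G8=1, G9=1 [stuck-at-1] → Y1=1, Y2=1 — eliminated
  G7 inverted output: G0=0, G1=0, G2=0, G3=1, G4=0, G5=1, G6=1, G7=1 [inverted output], G8=0, G9=0 → Y1=1, Y2=0 — matches
  G9 inverted output: G0=0, G1=0, G2=0, G3=1, G4=0, G5=1, G6=1, G7=0, G8=1, G9=1 [inverted output] → Y1=1, Y2=1 — eliminated
Only G7 inverted output reproduces the observed Y1=1, Y2=0.

G7 inverted output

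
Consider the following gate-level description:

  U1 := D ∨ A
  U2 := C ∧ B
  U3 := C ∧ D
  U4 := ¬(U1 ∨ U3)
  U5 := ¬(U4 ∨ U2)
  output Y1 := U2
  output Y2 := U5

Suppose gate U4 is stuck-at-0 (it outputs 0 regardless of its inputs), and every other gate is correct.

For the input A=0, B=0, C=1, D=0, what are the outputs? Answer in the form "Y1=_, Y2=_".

Y1=0, Y2=1

Propagate with U4 forced: U1=0, U2=0, U3=0, U4=0 [stuck-at-0], U5=1.
So the outputs are Y1=0, Y2=1. (Without the fault they would be Y1=0, Y2=0.)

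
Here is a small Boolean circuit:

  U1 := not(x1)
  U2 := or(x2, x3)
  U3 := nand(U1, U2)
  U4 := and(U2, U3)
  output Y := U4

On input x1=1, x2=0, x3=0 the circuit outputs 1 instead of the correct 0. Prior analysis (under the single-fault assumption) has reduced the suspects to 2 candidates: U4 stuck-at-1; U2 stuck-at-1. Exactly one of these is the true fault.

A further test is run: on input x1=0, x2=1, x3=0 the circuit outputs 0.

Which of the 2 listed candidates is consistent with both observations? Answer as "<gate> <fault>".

Evaluate each candidate on input x1=0, x2=1, x3=0:
  U4 stuck-at-1: U1=1, U2=1, U3=0, U4=1 [stuck-at-1] → 1 — eliminated
  U2 stuck-at-1: U1=1, U2=1 [stuck-at-1], U3=0, U4=0 → 0 — matches
Only U2 stuck-at-1 reproduces the observed 0.

U2 stuck-at-1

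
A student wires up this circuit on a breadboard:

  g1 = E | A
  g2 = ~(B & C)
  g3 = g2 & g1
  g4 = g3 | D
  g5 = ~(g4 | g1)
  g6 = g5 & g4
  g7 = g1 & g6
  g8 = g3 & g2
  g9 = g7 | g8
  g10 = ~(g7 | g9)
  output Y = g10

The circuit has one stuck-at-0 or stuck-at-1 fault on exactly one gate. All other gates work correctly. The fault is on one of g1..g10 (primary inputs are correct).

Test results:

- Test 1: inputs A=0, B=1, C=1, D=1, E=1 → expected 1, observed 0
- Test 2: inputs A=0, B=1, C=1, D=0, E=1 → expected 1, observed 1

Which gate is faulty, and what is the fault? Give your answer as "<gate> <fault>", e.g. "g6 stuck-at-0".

g5 stuck-at-1

Fault-free values for test 1 (A=0, B=1, C=1, D=1, E=1): g1=1, g2=0, g3=0, g4=1, g5=0, g6=0, g7=0, g8=0, g9=0, g10=1, giving Y=1. Observed 0.
Test 1: faults giving observed 0 are {g2 stuck-at-1, g5 stuck-at-1, g6 stuck-at-1, g7 stuck-at-1, g8 stuck-at-1, g9 stuck-at-1, g10 stuck-at-0}.
Test 2 (A=0, B=1, C=1, D=0, E=1): fault-free g1=1, g2=0, g3=0, g4=0, g5=0, g6=0, g7=0, g8=0, g9=0, g10=1 → 1; observed 1. Eliminates g2 stuck-at-1, g6 stuck-at-1, g7 stuck-at-1, g8 stuck-at-1, g9 stuck-at-1, g10 stuck-at-0.
Only g5 stuck-at-1 is consistent with every test.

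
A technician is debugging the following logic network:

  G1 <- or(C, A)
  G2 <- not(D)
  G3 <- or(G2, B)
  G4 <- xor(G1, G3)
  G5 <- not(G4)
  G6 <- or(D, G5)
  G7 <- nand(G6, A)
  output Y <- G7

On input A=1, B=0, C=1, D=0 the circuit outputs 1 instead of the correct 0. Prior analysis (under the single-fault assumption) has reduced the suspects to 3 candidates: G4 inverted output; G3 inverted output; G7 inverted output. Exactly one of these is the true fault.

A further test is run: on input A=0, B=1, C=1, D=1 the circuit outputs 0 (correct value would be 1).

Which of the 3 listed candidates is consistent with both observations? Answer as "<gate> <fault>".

Evaluate each candidate on input A=0, B=1, C=1, D=1:
  G4 inverted output: G1=1, G2=0, G3=1, G4=1 [inverted output], G5=0, G6=1, G7=1 → 1 — eliminated
  G3 inverted output: G1=1, G2=0, G3=0 [inverted output], G4=1, G5=0, G6=1, G7=1 → 1 — eliminated
  G7 inverted output: G1=1, G2=0, G3=1, G4=0, G5=1, G6=1, G7=0 [inverted output] → 0 — matches
Only G7 inverted output reproduces the observed 0.

G7 inverted output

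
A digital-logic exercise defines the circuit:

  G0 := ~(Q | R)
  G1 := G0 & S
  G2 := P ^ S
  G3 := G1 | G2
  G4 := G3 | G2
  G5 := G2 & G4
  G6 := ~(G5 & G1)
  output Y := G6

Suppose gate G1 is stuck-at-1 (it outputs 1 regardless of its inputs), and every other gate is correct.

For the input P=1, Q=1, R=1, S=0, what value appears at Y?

0

Propagate with G1 forced: G0=0, G1=1 [stuck-at-1], G2=1, G3=1, G4=1, G5=1, G6=0.
So Y = 0. (Without the fault it would be 1.)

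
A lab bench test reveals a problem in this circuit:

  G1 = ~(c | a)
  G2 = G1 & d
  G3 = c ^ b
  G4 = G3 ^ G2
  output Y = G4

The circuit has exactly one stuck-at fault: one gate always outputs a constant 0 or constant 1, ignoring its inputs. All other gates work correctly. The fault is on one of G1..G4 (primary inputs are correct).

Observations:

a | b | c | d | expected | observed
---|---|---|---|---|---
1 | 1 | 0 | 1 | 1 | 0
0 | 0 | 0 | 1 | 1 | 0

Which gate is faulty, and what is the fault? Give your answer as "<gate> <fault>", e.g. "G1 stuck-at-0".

G4 stuck-at-0

Fault-free values for test 1 (a=1, b=1, c=0, d=1): G1=0, G2=0, G3=1, G4=1, giving Y=1. Observed 0.
Test 1: faults giving observed 0 are {G1 stuck-at-1, G2 stuck-at-1, G3 stuck-at-0, G4 stuck-at-0}.
Test 2 (a=0, b=0, c=0, d=1): fault-free G1=1, G2=1, G3=0, G4=1 → 1; observed 0. Eliminates G1 stuck-at-1, G2 stuck-at-1, G3 stuck-at-0.
Only G4 stuck-at-0 is consistent with every test.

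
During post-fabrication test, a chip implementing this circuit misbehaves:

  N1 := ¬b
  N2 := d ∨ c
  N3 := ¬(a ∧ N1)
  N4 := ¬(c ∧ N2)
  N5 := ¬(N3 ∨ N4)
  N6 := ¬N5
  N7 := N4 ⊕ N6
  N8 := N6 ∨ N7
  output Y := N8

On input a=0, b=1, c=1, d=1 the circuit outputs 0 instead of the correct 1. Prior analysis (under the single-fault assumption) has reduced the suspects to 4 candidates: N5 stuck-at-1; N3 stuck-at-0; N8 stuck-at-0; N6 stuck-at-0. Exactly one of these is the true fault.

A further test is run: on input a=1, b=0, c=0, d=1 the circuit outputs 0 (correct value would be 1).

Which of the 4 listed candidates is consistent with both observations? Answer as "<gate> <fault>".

N8 stuck-at-0

Evaluate each candidate on input a=1, b=0, c=0, d=1:
  N5 stuck-at-1: N1=1, N2=1, N3=0, N4=1, N5=1 [stuck-at-1], N6=0, N7=1, N8=1 → 1 — eliminated
  N3 stuck-at-0: N1=1, N2=1, N3=0 [stuck-at-0], N4=1, N5=0, N6=1, N7=0, N8=1 → 1 — eliminated
  N8 stuck-at-0: N1=1, N2=1, N3=0, N4=1, N5=0, N6=1, N7=0, N8=0 [stuck-at-0] → 0 — matches
  N6 stuck-at-0: N1=1, N2=1, N3=0, N4=1, N5=0, N6=0 [stuck-at-0], N7=1, N8=1 → 1 — eliminated
Only N8 stuck-at-0 reproduces the observed 0.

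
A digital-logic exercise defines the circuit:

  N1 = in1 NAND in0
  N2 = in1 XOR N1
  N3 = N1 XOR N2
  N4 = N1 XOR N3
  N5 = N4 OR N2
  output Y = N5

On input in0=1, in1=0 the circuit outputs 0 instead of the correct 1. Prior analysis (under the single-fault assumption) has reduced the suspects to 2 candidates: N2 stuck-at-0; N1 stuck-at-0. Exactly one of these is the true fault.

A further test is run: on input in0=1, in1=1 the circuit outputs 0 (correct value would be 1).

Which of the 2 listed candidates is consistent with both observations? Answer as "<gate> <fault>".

N2 stuck-at-0

Evaluate each candidate on input in0=1, in1=1:
  N2 stuck-at-0: N1=0, N2=0 [stuck-at-0], N3=0, N4=0, N5=0 → 0 — matches
  N1 stuck-at-0: N1=0 [stuck-at-0], N2=1, N3=1, N4=1, N5=1 → 1 — eliminated
Only N2 stuck-at-0 reproduces the observed 0.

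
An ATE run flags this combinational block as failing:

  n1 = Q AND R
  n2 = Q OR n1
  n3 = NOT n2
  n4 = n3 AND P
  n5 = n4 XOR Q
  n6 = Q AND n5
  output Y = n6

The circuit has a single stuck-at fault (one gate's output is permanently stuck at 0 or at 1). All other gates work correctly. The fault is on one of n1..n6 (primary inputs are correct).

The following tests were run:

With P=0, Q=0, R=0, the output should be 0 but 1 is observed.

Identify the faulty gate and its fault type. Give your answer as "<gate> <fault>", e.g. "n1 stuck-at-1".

n6 stuck-at-1

Fault-free values for test 1 (P=0, Q=0, R=0): n1=0, n2=0, n3=1, n4=0, n5=0, n6=0, giving Y=0. Observed 1.
Test 1: faults giving observed 1 are {n6 stuck-at-1}.
Only n6 stuck-at-1 is consistent with every test.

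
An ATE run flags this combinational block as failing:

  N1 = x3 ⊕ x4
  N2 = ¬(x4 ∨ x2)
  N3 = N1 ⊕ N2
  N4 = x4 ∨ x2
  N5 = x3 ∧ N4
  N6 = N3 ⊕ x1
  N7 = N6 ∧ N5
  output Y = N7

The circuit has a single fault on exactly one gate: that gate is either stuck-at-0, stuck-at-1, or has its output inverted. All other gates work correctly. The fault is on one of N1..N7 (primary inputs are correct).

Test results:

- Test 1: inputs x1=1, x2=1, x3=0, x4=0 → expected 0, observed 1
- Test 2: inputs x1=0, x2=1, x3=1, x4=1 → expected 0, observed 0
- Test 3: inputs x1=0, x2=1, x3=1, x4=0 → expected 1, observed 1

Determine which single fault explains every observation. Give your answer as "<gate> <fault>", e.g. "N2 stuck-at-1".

N5 stuck-at-1

Fault-free values for test 1 (x1=1, x2=1, x3=0, x4=0): N1=0, N2=0, N3=0, N4=1, N5=0, N6=1, N7=0, giving Y=0. Observed 1.
Test 1: faults giving observed 1 are {N5 stuck-at-1, N5 inverted output, N7 stuck-at-1, N7 inverted output}.
Test 2 (x1=0, x2=1, x3=1, x4=1): fault-free N1=0, N2=0, N3=0, N4=1, N5=1, N6=0, N7=0 → 0; observed 0. Eliminates N7 stuck-at-1, N7 inverted output.
Test 3 (x1=0, x2=1, x3=1, x4=0): fault-free N1=1, N2=0, N3=1, N4=1, N5=1, N6=1, N7=1 → 1; observed 1. Eliminates N5 inverted output.
Only N5 stuck-at-1 is consistent with every test.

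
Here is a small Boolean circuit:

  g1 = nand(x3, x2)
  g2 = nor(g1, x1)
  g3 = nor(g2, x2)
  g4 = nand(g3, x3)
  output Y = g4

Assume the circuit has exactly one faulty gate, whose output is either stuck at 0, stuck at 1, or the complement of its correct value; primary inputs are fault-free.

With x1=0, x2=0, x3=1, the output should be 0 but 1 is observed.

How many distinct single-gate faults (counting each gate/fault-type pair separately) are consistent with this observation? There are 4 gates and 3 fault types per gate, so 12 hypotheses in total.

Fault-free: g1=1, g2=0, g3=1, g4=0 → 0. Observed 1.
  g1 stuck-at-0: output 1 ✓
  g1 stuck-at-1: output 0 ✗
  g1 inverted output: output 1 ✓
  g2 stuck-at-0: output 0 ✗
  g2 stuck-at-1: output 1 ✓
  g2 inverted output: output 1 ✓
  g3 stuck-at-0: output 1 ✓
  g3 stuck-at-1: output 0 ✗
  g3 inverted output: output 1 ✓
  g4 stuck-at-0: output 0 ✗
  g4 stuck-at-1: output 1 ✓
  g4 inverted output: output 1 ✓
Consistent faults: {g1 stuck-at-0, g1 inverted output, g2 stuck-at-1, g2 inverted output, g3 stuck-at-0, g3 inverted output, g4 stuck-at-1, g4 inverted output} — 8 in all.

8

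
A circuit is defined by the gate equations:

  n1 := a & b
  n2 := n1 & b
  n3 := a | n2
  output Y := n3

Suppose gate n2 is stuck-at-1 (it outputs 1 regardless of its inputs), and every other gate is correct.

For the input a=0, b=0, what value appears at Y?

Propagate with n2 forced: n1=0, n2=1 [stuck-at-1], n3=1.
So Y = 1. (Without the fault it would be 0.)

1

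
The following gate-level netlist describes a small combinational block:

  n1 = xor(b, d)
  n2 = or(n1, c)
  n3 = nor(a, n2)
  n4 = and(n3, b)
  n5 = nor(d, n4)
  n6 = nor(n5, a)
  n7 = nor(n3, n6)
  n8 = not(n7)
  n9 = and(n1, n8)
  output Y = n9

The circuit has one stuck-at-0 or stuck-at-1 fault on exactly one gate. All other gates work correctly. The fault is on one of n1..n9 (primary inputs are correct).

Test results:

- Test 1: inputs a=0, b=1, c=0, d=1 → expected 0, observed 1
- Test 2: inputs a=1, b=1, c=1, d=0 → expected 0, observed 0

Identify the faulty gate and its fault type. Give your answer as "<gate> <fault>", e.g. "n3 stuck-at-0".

n1 stuck-at-1

Fault-free values for test 1 (a=0, b=1, c=0, d=1): n1=0, n2=0, n3=1, n4=1, n5=0, n6=1, n7=0, n8=1, n9=0, giving Y=0. Observed 1.
Test 1: faults giving observed 1 are {n1 stuck-at-1, n9 stuck-at-1}.
Test 2 (a=1, b=1, c=1, d=0): fault-free n1=1, n2=1, n3=0, n4=0, n5=1, n6=0, n7=1, n8=0, n9=0 → 0; observed 0. Eliminates n9 stuck-at-1.
Only n1 stuck-at-1 is consistent with every test.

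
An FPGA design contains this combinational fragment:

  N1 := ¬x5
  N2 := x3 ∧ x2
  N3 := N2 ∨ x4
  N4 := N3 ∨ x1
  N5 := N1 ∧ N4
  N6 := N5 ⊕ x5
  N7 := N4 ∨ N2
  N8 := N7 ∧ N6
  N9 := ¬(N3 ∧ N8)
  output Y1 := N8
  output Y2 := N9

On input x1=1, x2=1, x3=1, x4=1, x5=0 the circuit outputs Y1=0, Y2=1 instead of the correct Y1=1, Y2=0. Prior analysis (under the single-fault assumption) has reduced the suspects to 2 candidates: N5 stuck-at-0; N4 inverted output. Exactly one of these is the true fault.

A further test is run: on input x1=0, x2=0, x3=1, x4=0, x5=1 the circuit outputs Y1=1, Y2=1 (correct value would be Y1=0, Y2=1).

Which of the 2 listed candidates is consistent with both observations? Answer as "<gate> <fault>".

Evaluate each candidate on input x1=0, x2=0, x3=1, x4=0, x5=1:
  N5 stuck-at-0: N1=0, N2=0, N3=0, N4=0, N5=0 [stuck-at-0], N6=1, N7=0, N8=0, N9=1 → Y1=0, Y2=1 — eliminated
  N4 inverted output: N1=0, N2=0, N3=0, N4=1 [inverted output], N5=0, N6=1, N7=1, N8=1, N9=1 → Y1=1, Y2=1 — matches
Only N4 inverted output reproduces the observed Y1=1, Y2=1.

N4 inverted output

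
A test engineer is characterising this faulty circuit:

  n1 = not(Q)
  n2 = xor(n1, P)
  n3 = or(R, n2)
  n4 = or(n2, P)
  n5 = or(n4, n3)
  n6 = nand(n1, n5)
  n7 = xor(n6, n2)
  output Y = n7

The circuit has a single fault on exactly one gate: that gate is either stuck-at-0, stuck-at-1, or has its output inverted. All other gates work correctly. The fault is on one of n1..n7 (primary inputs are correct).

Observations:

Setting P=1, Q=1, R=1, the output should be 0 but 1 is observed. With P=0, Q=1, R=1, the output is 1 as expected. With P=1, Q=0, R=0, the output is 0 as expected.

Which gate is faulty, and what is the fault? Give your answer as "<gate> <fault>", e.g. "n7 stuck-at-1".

n2 stuck-at-0

Fault-free values for test 1 (P=1, Q=1, R=1): n1=0, n2=1, n3=1, n4=1, n5=1, n6=1, n7=0, giving Y=0. Observed 1.
Test 1: faults giving observed 1 are {n2 stuck-at-0, n2 inverted output, n6 stuck-at-0, n6 inverted output, n7 stuck-at-1, n7 inverted output}.
Test 2 (P=0, Q=1, R=1): fault-free n1=0, n2=0, n3=1, n4=0, n5=1, n6=1, n7=1 → 1; observed 1. Eliminates n2 inverted output, n6 stuck-at-0, n6 inverted output, n7 inverted output.
Test 3 (P=1, Q=0, R=0): fault-free n1=1, n2=0, n3=0, n4=1, n5=1, n6=0, n7=0 → 0; observed 0. Eliminates n7 stuck-at-1.
Only n2 stuck-at-0 is consistent with every test.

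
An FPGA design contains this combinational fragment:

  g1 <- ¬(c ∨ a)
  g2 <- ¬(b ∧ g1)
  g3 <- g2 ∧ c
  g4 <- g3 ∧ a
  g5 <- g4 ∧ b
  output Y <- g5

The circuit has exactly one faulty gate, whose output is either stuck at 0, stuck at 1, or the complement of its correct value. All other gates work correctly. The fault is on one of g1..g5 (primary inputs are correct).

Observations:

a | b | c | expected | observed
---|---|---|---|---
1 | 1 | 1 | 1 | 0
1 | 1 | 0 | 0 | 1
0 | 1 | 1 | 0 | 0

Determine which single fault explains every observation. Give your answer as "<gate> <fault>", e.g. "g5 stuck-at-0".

g3 inverted output

Fault-free values for test 1 (a=1, b=1, c=1): g1=0, g2=1, g3=1, g4=1, g5=1, giving Y=1. Observed 0.
Test 1: faults giving observed 0 are {g1 stuck-at-1, g1 inverted output, g2 stuck-at-0, g2 inverted output, g3 stuck-at-0, g3 inverted output, g4 stuck-at-0, g4 inverted output, g5 stuck-at-0, g5 inverted output}.
Test 2 (a=1, b=1, c=0): fault-free g1=0, g2=1, g3=0, g4=0, g5=0 → 0; observed 1. Eliminates g1 stuck-at-1, g1 inverted output, g2 stuck-at-0, g2 inverted output, g3 stuck-at-0, g4 stuck-at-0, g5 stuck-at-0.
Test 3 (a=0, b=1, c=1): fault-free g1=0, g2=1, g3=1, g4=0, g5=0 → 0; observed 0. Eliminates g4 inverted output, g5 inverted output.
Only g3 inverted output is consistent with every test.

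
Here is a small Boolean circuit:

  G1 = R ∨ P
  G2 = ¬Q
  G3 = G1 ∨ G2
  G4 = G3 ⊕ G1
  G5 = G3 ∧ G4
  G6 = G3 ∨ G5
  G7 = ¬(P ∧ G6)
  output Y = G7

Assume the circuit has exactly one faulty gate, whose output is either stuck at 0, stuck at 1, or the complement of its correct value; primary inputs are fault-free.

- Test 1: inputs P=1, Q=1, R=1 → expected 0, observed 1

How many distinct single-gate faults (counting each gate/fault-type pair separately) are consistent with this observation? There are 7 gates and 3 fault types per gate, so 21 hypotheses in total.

8

Fault-free: G1=1, G2=0, G3=1, G4=0, G5=0, G6=1, G7=0 → 0. Observed 1.
  G1: stuck-at-0, inverted output ✓; others ✗
  G2: none of the 3 fault types match ✗
  G3: stuck-at-0, inverted output ✓; others ✗
  G4: none of the 3 fault types match ✗
  G5: none of the 3 fault types match ✗
  G6: stuck-at-0, inverted output ✓; others ✗
  G7: stuck-at-1, inverted output ✓; others ✗
Consistent faults: {G1 stuck-at-0, G1 inverted output, G3 stuck-at-0, G3 inverted output, G6 stuck-at-0, G6 inverted output, G7 stuck-at-1, G7 inverted output} — 8 in all.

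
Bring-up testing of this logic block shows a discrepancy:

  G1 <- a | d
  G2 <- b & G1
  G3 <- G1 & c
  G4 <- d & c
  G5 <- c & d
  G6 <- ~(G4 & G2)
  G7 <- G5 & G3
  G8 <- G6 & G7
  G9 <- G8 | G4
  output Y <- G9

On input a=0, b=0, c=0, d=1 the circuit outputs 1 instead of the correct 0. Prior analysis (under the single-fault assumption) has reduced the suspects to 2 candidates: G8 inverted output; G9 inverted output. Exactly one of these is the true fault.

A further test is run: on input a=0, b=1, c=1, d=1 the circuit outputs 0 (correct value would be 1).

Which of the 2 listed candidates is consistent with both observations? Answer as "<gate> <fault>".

G9 inverted output

Evaluate each candidate on input a=0, b=1, c=1, d=1:
  G8 inverted output: G1=1, G2=1, G3=1, G4=1, G5=1, G6=0, G7=1, G8=1 [inverted output], G9=1 → 1 — eliminated
  G9 inverted output: G1=1, G2=1, G3=1, G4=1, G5=1, G6=0, G7=1, G8=0, G9=0 [inverted output] → 0 — matches
Only G9 inverted output reproduces the observed 0.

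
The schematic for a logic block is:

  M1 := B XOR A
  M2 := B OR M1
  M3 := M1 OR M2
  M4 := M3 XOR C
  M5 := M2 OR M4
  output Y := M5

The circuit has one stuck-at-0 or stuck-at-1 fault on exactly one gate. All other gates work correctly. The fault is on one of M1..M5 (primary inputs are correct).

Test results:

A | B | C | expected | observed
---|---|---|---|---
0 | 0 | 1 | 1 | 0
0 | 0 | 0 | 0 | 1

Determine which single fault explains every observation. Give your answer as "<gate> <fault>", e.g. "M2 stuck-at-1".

M3 stuck-at-1

Fault-free values for test 1 (A=0, B=0, C=1): M1=0, M2=0, M3=0, M4=1, M5=1, giving Y=1. Observed 0.
Test 1: faults giving observed 0 are {M3 stuck-at-1, M4 stuck-at-0, M5 stuck-at-0}.
Test 2 (A=0, B=0, C=0): fault-free M1=0, M2=0, M3=0, M4=0, M5=0 → 0; observed 1. Eliminates M4 stuck-at-0, M5 stuck-at-0.
Only M3 stuck-at-1 is consistent with every test.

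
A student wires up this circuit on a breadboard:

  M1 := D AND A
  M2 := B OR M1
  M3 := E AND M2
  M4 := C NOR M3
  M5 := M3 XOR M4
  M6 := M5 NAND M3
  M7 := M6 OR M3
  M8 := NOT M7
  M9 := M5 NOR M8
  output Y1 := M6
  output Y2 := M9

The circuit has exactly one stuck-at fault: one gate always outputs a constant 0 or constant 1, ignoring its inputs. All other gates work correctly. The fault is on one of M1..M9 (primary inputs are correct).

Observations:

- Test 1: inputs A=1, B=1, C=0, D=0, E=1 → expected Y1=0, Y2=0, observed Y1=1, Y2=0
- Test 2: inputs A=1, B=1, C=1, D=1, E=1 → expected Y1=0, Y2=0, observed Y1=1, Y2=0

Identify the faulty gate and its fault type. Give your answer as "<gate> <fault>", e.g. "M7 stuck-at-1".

M6 stuck-at-1

Fault-free values for test 1 (A=1, B=1, C=0, D=0, E=1): M1=0, M2=1, M3=1, M4=0, M5=1, M6=0, M7=1, M8=0, M9=0, giving Y1=0, Y2=0. Observed Y1=1, Y2=0.
Test 1: faults giving observed Y1=1, Y2=0 are {M2 stuck-at-0, M3 stuck-at-0, M6 stuck-at-1}.
Test 2 (A=1, B=1, C=1, D=1, E=1): fault-free M1=1, M2=1, M3=1, M4=0, M5=1, M6=0, M7=1, M8=0, M9=0 → Y1=0, Y2=0; observed Y1=1, Y2=0. Eliminates M2 stuck-at-0, M3 stuck-at-0.
Only M6 stuck-at-1 is consistent with every test.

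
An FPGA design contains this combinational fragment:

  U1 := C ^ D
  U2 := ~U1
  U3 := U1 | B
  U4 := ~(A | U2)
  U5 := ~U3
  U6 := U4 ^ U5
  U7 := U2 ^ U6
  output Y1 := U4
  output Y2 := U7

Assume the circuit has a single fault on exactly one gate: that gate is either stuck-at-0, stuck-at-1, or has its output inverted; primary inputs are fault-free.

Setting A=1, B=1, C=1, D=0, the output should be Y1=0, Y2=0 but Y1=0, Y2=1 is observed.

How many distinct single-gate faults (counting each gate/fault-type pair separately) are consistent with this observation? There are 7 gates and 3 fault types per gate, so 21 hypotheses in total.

12

Fault-free: U1=1, U2=0, U3=1, U4=0, U5=0, U6=0, U7=0 → Y1=0, Y2=0. Observed Y1=0, Y2=1.
  U1: stuck-at-0, inverted output ✓; others ✗
  U2: stuck-at-1, inverted output ✓; others ✗
  U3: stuck-at-0, inverted output ✓; others ✗
  U4: none of the 3 fault types match ✗
  U5: stuck-at-1, inverted output ✓; others ✗
  U6: stuck-at-1, inverted output ✓; others ✗
  U7: stuck-at-1, inverted output ✓; others ✗
Consistent faults: {U1 stuck-at-0, U1 inverted output, U2 stuck-at-1, U2 inverted output, U3 stuck-at-0, U3 inverted output, U5 stuck-at-1, U5 inverted output, U6 stuck-at-1, U6 inverted output, U7 stuck-at-1, U7 inverted output} — 12 in all.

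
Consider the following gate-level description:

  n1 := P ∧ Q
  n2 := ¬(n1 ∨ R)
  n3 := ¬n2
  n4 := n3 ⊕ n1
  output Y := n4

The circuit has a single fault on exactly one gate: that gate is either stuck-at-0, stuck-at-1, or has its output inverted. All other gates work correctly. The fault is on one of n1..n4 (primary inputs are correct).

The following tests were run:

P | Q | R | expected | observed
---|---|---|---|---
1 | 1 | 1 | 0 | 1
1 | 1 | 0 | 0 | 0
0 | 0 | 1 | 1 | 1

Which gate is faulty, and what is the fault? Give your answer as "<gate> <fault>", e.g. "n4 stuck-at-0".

n1 stuck-at-0

Fault-free values for test 1 (P=1, Q=1, R=1): n1=1, n2=0, n3=1, n4=0, giving Y=0. Observed 1.
Test 1: faults giving observed 1 are {n1 stuck-at-0, n1 inverted output, n2 stuck-at-1, n2 inverted output, n3 stuck-at-0, n3 inverted output, n4 stuck-at-1, n4 inverted output}.
Test 2 (P=1, Q=1, R=0): fault-free n1=1, n2=0, n3=1, n4=0 → 0; observed 0. Eliminates n2 stuck-at-1, n2 inverted output, n3 stuck-at-0, n3 inverted output, n4 stuck-at-1, n4 inverted output.
Test 3 (P=0, Q=0, R=1): fault-free n1=0, n2=0, n3=1, n4=1 → 1; observed 1. Eliminates n1 inverted output.
Only n1 stuck-at-0 is consistent with every test.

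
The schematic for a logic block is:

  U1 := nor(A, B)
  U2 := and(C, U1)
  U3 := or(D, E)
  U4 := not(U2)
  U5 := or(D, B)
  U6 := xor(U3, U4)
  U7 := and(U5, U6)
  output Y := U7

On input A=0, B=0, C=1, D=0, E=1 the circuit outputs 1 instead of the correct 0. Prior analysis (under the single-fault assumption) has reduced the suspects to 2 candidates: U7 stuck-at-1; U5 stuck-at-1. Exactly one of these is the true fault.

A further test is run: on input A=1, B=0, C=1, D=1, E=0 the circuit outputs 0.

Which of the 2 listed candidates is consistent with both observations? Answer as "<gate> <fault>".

U5 stuck-at-1

Evaluate each candidate on input A=1, B=0, C=1, D=1, E=0:
  U7 stuck-at-1: U1=0, U2=0, U3=1, U4=1, U5=1, U6=0, U7=1 [stuck-at-1] → 1 — eliminated
  U5 stuck-at-1: U1=0, U2=0, U3=1, U4=1, U5=1 [stuck-at-1], U6=0, U7=0 → 0 — matches
Only U5 stuck-at-1 reproduces the observed 0.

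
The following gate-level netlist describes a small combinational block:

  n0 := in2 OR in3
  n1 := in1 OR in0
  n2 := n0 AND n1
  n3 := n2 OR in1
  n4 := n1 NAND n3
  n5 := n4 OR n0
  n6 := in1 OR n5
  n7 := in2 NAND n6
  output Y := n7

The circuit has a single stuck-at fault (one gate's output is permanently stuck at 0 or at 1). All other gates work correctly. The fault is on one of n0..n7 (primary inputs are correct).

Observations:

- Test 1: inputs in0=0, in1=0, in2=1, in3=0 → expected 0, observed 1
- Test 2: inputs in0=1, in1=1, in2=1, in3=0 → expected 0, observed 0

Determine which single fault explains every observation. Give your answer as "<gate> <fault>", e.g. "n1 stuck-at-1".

n5 stuck-at-0

Fault-free values for test 1 (in0=0, in1=0, in2=1, in3=0): n0=1, n1=0, n2=0, n3=0, n4=1, n5=1, n6=1, n7=0, giving Y=0. Observed 1.
Test 1: faults giving observed 1 are {n5 stuck-at-0, n6 stuck-at-0, n7 stuck-at-1}.
Test 2 (in0=1, in1=1, in2=1, in3=0): fault-free n0=1, n1=1, n2=1, n3=1, n4=0, n5=1, n6=1, n7=0 → 0; observed 0. Eliminates n6 stuck-at-0, n7 stuck-at-1.
Only n5 stuck-at-0 is consistent with every test.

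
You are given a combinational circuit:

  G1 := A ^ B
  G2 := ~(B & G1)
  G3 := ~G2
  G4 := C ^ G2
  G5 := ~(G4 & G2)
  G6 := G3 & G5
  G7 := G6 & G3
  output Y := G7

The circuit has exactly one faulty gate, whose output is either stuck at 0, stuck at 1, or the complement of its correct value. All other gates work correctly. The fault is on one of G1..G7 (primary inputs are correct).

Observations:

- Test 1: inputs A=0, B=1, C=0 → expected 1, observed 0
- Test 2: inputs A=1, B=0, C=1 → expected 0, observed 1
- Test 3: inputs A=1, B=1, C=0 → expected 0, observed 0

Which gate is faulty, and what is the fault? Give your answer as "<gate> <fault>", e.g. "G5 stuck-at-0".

G3 inverted output

Fault-free values for test 1 (A=0, B=1, C=0): G1=1, G2=0, G3=1, G4=0, G5=1, G6=1, G7=1, giving Y=1. Observed 0.
Test 1: faults giving observed 0 are {G1 stuck-at-0, G1 inverted output, G2 stuck-at-1, G2 inverted output, G3 stuck-at-0, G3 inverted output, G5 stuck-at-0, G5 inverted output, G6 stuck-at-0, G6 inverted output, G7 stuck-at-0, G7 inverted output}.
Test 2 (A=1, B=0, C=1): fault-free G1=1, G2=1, G3=0, G4=0, G5=1, G6=0, G7=0 → 0; observed 1. Eliminates G1 stuck-at-0, G1 inverted output, G2 stuck-at-1, G3 stuck-at-0, G5 stuck-at-0, G5 inverted output, G6 stuck-at-0, G6 inverted output, G7 stuck-at-0.
Test 3 (A=1, B=1, C=0): fault-free G1=0, G2=1, G3=0, G4=1, G5=0, G6=0, G7=0 → 0; observed 0. Eliminates G2 inverted output, G7 inverted output.
Only G3 inverted output is consistent with every test.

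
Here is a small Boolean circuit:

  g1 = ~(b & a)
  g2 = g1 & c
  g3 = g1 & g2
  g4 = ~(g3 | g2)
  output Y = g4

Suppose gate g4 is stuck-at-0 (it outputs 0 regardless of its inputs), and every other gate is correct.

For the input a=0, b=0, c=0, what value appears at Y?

0

Propagate with g4 forced: g1=1, g2=0, g3=0, g4=0 [stuck-at-0].
So Y = 0. (Without the fault it would be 1.)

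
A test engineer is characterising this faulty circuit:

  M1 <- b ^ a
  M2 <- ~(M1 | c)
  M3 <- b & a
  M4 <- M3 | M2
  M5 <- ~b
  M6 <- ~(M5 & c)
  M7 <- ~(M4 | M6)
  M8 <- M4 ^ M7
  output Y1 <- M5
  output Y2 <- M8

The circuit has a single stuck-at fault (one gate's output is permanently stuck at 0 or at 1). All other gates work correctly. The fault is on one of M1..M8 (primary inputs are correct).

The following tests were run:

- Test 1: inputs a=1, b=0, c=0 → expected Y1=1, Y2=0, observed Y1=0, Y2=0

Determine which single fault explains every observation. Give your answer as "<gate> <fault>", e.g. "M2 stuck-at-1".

M5 stuck-at-0

Fault-free values for test 1 (a=1, b=0, c=0): M1=1, M2=0, M3=0, M4=0, M5=1, M6=1, M7=0, M8=0, giving Y1=1, Y2=0. Observed Y1=0, Y2=0.
Test 1: faults giving observed Y1=0, Y2=0 are {M5 stuck-at-0}.
Only M5 stuck-at-0 is consistent with every test.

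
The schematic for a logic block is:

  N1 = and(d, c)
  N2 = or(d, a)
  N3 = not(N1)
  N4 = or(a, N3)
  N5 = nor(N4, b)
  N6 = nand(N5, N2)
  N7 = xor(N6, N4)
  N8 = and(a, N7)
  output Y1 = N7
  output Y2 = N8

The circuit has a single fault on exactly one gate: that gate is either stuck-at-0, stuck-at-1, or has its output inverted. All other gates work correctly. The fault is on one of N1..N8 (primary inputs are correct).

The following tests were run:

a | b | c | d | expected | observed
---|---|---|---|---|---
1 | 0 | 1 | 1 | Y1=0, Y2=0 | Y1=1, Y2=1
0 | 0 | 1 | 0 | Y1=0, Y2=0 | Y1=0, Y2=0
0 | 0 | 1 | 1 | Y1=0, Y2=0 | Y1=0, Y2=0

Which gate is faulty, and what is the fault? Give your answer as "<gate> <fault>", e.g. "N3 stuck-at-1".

Fault-free values for test 1 (a=1, b=0, c=1, d=1): N1=1, N2=1, N3=0, N4=1, N5=0, N6=1, N7=0, N8=0, giving Y1=0, Y2=0. Observed Y1=1, Y2=1.
Test 1: faults giving observed Y1=1, Y2=1 are {N5 stuck-at-1, N5 inverted output, N6 stuck-at-0, N6 inverted output, N7 stuck-at-1, N7 inverted output}.
Test 2 (a=0, b=0, c=1, d=0): fault-free N1=0, N2=0, N3=1, N4=1, N5=0, N6=1, N7=0, N8=0 → Y1=0, Y2=0; observed Y1=0, Y2=0. Eliminates N6 stuck-at-0, N6 inverted output, N7 stuck-at-1, N7 inverted output.
Test 3 (a=0, b=0, c=1, d=1): fault-free N1=1, N2=1, N3=0, N4=0, N5=1, N6=0, N7=0, N8=0 → Y1=0, Y2=0; observed Y1=0, Y2=0. Eliminates N5 inverted output.
Only N5 stuck-at-1 is consistent with every test.

N5 stuck-at-1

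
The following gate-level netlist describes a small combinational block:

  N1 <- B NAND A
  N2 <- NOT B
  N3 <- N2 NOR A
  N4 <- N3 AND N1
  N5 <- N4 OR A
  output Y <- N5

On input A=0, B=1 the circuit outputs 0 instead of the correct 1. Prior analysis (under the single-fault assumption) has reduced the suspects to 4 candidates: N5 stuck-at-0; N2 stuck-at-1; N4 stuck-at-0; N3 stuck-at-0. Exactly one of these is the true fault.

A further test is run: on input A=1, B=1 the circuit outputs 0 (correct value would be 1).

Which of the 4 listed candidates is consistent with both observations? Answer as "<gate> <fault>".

N5 stuck-at-0

Evaluate each candidate on input A=1, B=1:
  N5 stuck-at-0: N1=0, N2=0, N3=0, N4=0, N5=0 [stuck-at-0] → 0 — matches
  N2 stuck-at-1: N1=0, N2=1 [stuck-at-1], N3=0, N4=0, N5=1 → 1 — eliminated
  N4 stuck-at-0: N1=0, N2=0, N3=0, N4=0 [stuck-at-0], N5=1 → 1 — eliminated
  N3 stuck-at-0: N1=0, N2=0, N3=0 [stuck-at-0], N4=0, N5=1 → 1 — eliminated
Only N5 stuck-at-0 reproduces the observed 0.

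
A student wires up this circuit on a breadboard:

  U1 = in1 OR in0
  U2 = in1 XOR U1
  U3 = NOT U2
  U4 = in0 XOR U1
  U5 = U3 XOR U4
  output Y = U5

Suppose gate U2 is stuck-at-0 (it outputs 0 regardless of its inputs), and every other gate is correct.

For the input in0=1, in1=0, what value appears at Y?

Propagate with U2 forced: U1=1, U2=0 [stuck-at-0], U3=1, U4=0, U5=1.
So Y = 1. (Without the fault it would be 0.)

1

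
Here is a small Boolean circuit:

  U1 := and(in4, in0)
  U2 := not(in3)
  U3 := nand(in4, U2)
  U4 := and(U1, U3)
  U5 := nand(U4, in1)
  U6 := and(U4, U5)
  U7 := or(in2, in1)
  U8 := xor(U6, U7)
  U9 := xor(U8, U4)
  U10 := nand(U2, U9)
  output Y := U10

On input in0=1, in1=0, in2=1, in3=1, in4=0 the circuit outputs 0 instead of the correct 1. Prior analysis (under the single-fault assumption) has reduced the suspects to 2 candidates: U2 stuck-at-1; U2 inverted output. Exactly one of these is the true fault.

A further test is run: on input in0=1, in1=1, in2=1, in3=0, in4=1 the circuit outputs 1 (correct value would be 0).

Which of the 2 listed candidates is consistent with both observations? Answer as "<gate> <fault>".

Evaluate each candidate on input in0=1, in1=1, in2=1, in3=0, in4=1:
  U2 stuck-at-1: U1=1, U2=1 [stuck-at-1], U3=0, U4=0, U5=1, U6=0, U7=1, U8=1, U9=1, U10=0 → 0 — eliminated
  U2 inverted output: U1=1, U2=0 [inverted output], U3=1, U4=1, U5=0, U6=0, U7=1, U8=1, U9=0, U10=1 → 1 — matches
Only U2 inverted output reproduces the observed 1.

U2 inverted output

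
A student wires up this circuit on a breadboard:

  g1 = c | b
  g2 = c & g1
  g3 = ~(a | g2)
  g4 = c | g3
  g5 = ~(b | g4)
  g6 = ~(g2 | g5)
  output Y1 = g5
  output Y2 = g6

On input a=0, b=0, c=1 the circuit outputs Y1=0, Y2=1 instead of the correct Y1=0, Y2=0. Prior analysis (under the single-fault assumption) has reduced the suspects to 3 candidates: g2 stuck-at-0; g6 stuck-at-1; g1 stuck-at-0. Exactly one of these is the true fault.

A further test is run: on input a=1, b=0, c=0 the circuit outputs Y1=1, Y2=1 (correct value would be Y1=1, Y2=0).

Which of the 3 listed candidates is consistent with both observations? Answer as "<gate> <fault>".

Evaluate each candidate on input a=1, b=0, c=0:
  g2 stuck-at-0: g1=0, g2=0 [stuck-at-0], g3=0, g4=0, g5=1, g6=0 → Y1=1, Y2=0 — eliminated
  g6 stuck-at-1: g1=0, g2=0, g3=0, g4=0, g5=1, g6=1 [stuck-at-1] → Y1=1, Y2=1 — matches
  g1 stuck-at-0: g1=0 [stuck-at-0], g2=0, g3=0, g4=0, g5=1, g6=0 → Y1=1, Y2=0 — eliminated
Only g6 stuck-at-1 reproduces the observed Y1=1, Y2=1.

g6 stuck-at-1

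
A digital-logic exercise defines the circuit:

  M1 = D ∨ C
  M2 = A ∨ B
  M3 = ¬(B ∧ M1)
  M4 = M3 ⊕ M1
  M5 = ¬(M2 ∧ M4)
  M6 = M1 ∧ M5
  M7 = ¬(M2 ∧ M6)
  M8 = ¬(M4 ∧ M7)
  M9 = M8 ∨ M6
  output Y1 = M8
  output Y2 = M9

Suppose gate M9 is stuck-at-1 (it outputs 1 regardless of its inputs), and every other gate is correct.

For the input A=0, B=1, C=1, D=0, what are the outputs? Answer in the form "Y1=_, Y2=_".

Propagate with M9 forced: M1=1, M2=1, M3=0, M4=1, M5=0, M6=0, M7=1, M8=0, M9=1 [stuck-at-1].
So the outputs are Y1=0, Y2=1. (Without the fault they would be Y1=0, Y2=0.)

Y1=0, Y2=1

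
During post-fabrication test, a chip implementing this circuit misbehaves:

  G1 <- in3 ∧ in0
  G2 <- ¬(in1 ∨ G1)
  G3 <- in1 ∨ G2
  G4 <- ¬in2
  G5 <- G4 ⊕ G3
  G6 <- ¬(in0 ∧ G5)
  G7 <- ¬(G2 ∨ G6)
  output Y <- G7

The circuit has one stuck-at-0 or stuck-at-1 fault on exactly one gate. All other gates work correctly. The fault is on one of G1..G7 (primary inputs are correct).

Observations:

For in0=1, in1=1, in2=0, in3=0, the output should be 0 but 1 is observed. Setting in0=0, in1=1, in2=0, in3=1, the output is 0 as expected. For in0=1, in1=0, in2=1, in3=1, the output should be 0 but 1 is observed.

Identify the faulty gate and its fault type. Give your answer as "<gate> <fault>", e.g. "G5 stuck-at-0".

Fault-free values for test 1 (in0=1, in1=1, in2=0, in3=0): G1=0, G2=0, G3=1, G4=1, G5=0, G6=1, G7=0, giving Y=0. Observed 1.
Test 1: faults giving observed 1 are {G3 stuck-at-0, G4 stuck-at-0, G5 stuck-at-1, G6 stuck-at-0, G7 stuck-at-1}.
Test 2 (in0=0, in1=1, in2=0, in3=1): fault-free G1=0, G2=0, G3=1, G4=1, G5=0, G6=1, G7=0 → 0; observed 0. Eliminates G6 stuck-at-0, G7 stuck-at-1.
Test 3 (in0=1, in1=0, in2=1, in3=1): fault-free G1=1, G2=0, G3=0, G4=0, G5=0, G6=1, G7=0 → 0; observed 1. Eliminates G3 stuck-at-0, G4 stuck-at-0.
Only G5 stuck-at-1 is consistent with every test.

G5 stuck-at-1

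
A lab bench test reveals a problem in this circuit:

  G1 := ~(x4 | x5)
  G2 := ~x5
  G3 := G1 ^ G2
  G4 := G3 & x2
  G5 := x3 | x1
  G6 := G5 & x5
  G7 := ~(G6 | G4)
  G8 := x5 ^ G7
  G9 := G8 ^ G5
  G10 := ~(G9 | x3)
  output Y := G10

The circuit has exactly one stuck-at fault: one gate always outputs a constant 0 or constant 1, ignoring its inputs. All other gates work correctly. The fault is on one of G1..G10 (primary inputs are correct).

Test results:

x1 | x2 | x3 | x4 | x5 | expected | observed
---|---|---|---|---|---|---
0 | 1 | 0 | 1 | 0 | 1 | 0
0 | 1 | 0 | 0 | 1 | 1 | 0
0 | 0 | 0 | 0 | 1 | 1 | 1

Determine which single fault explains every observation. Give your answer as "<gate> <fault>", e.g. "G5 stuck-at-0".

G1 stuck-at-1

Fault-free values for test 1 (x1=0, x2=1, x3=0, x4=1, x5=0): G1=0, G2=1, G3=1, G4=1, G5=0, G6=0, G7=0, G8=0, G9=0, G10=1, giving Y=1. Observed 0.
Test 1: faults giving observed 0 are {G1 stuck-at-1, G2 stuck-at-0, G3 stuck-at-0, G4 stuck-at-0, G5 stuck-at-1, G7 stuck-at-1, G8 stuck-at-1, G9 stuck-at-1, G10 stuck-at-0}.
Test 2 (x1=0, x2=1, x3=0, x4=0, x5=1): fault-free G1=0, G2=0, G3=0, G4=0, G5=0, G6=0, G7=1, G8=0, G9=0, G10=1 → 1; observed 0. Eliminates G2 stuck-at-0, G3 stuck-at-0, G4 stuck-at-0, G5 stuck-at-1, G7 stuck-at-1.
Test 3 (x1=0, x2=0, x3=0, x4=0, x5=1): fault-free G1=0, G2=0, G3=0, G4=0, G5=0, G6=0, G7=1, G8=0, G9=0, G10=1 → 1; observed 1. Eliminates G8 stuck-at-1, G9 stuck-at-1, G10 stuck-at-0.
Only G1 stuck-at-1 is consistent with every test.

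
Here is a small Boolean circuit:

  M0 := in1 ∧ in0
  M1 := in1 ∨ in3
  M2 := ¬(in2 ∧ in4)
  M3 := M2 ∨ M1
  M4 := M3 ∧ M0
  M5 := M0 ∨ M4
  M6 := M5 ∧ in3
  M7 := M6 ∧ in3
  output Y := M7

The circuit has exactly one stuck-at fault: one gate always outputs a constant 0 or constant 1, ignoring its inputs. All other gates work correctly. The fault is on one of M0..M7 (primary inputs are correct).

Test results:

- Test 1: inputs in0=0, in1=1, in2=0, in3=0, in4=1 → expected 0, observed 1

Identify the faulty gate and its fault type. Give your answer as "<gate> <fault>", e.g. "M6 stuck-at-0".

M7 stuck-at-1

Fault-free values for test 1 (in0=0, in1=1, in2=0, in3=0, in4=1): M0=0, M1=1, M2=1, M3=1, M4=0, M5=0, M6=0, M7=0, giving Y=0. Observed 1.
Test 1: faults giving observed 1 are {M7 stuck-at-1}.
Only M7 stuck-at-1 is consistent with every test.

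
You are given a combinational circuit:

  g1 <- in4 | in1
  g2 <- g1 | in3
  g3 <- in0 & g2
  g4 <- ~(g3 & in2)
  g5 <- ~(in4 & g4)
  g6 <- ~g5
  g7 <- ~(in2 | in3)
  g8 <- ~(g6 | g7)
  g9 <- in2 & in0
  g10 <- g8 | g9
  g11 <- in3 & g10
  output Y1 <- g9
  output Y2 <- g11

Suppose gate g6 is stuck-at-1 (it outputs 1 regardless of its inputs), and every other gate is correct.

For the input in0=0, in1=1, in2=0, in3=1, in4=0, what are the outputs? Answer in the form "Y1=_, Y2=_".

Y1=0, Y2=0

Propagate with g6 forced: g1=1, g2=1, g3=0, g4=1, g5=1, g6=1 [stuck-at-1], g7=0, g8=0, g9=0, g10=0, g11=0.
So the outputs are Y1=0, Y2=0. (Without the fault they would be Y1=0, Y2=1.)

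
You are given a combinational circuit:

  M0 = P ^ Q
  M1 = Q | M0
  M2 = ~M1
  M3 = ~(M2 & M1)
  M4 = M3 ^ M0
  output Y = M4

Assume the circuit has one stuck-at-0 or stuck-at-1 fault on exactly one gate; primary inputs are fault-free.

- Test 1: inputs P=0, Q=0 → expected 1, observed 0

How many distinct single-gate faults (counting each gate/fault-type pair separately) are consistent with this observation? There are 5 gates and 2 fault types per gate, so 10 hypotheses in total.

3

Fault-free: M0=0, M1=0, M2=1, M3=1, M4=1 → 1. Observed 0.
  M0 stuck-at-0: output 1 ✗
  M0 stuck-at-1: output 0 ✓
  M1 stuck-at-0: output 1 ✗
  M1 stuck-at-1: output 1 ✗
  M2 stuck-at-0: output 1 ✗
  M2 stuck-at-1: output 1 ✗
  M3 stuck-at-0: output 0 ✓
  M3 stuck-at-1: output 1 ✗
  M4 stuck-at-0: output 0 ✓
  M4 stuck-at-1: output 1 ✗
Consistent faults: {M0 stuck-at-1, M3 stuck-at-0, M4 stuck-at-0} — 3 in all.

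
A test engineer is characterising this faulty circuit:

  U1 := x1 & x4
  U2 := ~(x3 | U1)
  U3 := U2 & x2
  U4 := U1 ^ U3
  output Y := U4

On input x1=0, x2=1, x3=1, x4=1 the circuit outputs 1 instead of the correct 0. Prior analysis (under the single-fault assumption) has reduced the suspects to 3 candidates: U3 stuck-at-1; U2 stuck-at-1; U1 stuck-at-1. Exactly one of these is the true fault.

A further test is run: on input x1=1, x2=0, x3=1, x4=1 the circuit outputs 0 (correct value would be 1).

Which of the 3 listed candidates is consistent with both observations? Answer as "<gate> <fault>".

U3 stuck-at-1

Evaluate each candidate on input x1=1, x2=0, x3=1, x4=1:
  U3 stuck-at-1: U1=1, U2=0, U3=1 [stuck-at-1], U4=0 → 0 — matches
  U2 stuck-at-1: U1=1, U2=1 [stuck-at-1], U3=0, U4=1 → 1 — eliminated
  U1 stuck-at-1: U1=1 [stuck-at-1], U2=0, U3=0, U4=1 → 1 — eliminated
Only U3 stuck-at-1 reproduces the observed 0.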